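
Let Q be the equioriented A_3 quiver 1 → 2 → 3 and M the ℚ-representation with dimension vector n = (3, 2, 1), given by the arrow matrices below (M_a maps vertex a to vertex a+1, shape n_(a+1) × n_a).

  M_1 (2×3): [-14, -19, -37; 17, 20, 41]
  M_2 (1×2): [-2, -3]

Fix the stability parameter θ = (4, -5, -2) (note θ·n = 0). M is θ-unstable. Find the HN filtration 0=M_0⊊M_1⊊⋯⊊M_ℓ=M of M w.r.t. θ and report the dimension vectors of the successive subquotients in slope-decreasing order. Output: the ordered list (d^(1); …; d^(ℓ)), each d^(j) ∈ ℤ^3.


Via rank(M_{q-1}∘⋯∘M_p): M ≅ I[1,1], I[1,2], I[1,3].
μ_θ-semistable layers: μ^(1)=4; μ^(2)=-1/2; μ^(3)=-1

((1, 0, 0); (1, 1, 0); (1, 1, 1))


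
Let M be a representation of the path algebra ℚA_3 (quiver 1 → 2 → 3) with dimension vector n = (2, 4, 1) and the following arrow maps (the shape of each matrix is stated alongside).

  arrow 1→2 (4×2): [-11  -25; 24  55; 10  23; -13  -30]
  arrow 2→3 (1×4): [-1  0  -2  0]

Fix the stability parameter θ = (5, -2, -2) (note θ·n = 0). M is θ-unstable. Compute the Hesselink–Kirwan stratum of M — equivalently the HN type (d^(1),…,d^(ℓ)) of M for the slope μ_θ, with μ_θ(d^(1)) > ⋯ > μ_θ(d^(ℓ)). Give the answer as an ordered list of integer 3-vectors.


Interval decomposition of M: I[1,2], I[1,3], I[2,2]^2.
HN type (ℓ=3): μ^(1)=3/2; μ^(2)=1/3; μ^(3)=-2

((1, 1, 0); (1, 1, 1); (0, 2, 0))


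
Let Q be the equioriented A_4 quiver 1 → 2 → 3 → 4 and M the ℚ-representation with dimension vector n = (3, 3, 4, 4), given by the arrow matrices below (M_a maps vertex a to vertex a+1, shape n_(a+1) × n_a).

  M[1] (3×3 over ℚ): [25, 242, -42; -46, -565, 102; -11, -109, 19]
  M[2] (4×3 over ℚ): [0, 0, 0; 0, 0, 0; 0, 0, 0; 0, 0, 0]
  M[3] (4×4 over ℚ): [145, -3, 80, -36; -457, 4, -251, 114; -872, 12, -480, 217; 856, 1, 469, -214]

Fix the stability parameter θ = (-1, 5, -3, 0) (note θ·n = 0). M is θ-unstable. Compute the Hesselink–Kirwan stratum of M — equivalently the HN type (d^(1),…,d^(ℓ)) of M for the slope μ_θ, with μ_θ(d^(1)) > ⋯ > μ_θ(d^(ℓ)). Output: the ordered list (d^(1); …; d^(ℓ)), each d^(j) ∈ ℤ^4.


Barcode: M ≅ I[1,2]^3, I[3,3], I[3,4]^3, I[4,4]. HN layers by μ_θ (4 steps, strictly decreasing):
  μ^(1)=5; μ^(2)=0; μ^(3)=-1; μ^(4)=-3

((0, 3, 0, 0); (0, 0, 0, 4); (3, 0, 0, 0); (0, 0, 4, 0))


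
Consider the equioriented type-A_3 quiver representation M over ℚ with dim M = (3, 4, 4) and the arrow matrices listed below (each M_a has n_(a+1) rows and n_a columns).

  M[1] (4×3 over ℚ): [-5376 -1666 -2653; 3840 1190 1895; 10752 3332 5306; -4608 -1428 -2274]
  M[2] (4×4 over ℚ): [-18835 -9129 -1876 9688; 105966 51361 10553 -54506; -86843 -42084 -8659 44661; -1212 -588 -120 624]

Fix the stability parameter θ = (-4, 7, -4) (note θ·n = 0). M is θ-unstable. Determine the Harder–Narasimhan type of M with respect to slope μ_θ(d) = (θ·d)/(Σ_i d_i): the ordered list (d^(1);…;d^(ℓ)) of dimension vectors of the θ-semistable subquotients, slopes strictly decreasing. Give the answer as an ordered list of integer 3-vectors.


Interval decomposition of M: I[1,1]^2, I[1,3], I[2,2], I[2,3]^2, I[3,3].
HN type (ℓ=3): μ^(1)=7; μ^(2)=3/2; μ^(3)=-4

((0, 1, 0); (0, 3, 3); (3, 0, 1))


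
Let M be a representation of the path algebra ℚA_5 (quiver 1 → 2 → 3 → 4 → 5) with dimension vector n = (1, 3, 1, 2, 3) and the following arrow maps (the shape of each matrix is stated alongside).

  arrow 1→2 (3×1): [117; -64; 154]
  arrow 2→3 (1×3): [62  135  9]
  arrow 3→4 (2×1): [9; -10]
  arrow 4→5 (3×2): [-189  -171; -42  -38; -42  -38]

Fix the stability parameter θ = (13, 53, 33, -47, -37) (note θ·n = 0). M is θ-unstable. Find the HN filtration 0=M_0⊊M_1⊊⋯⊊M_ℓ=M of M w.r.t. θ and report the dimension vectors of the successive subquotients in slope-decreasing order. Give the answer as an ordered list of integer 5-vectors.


Via rank(M_{q-1}∘⋯∘M_p): M ≅ I[1,2], I[2,2], I[2,5], I[4,4], I[5,5]^2.
μ_θ-semistable layers: μ^(1)=53; μ^(2)=13; μ^(3)=1/2; μ^(4)=-37; μ^(5)=-47

((0, 2, 0, 0, 0); (1, 0, 0, 0, 0); (0, 1, 1, 1, 1); (0, 0, 0, 0, 2); (0, 0, 0, 1, 0))


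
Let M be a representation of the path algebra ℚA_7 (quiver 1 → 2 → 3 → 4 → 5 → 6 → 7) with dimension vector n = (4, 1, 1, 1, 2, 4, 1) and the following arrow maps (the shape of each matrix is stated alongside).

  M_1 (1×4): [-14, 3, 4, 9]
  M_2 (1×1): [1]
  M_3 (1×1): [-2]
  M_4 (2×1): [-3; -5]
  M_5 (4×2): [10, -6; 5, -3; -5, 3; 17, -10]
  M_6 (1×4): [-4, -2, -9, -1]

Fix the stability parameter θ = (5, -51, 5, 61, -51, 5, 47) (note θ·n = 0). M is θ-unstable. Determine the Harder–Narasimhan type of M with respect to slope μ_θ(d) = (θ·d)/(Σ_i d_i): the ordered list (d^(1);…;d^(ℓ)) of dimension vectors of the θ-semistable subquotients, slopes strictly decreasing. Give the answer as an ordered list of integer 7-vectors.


Interval decomposition of M: I[1,1]^3, I[1,7], I[5,6], I[6,6]^2.
HN type (ℓ=4): μ^(1)=47; μ^(2)=5; μ^(3)=-23; μ^(4)=-51

((0, 0, 0, 0, 0, 0, 1); (3, 0, 1, 1, 1, 4, 0); (1, 1, 0, 0, 0, 0, 0); (0, 0, 0, 0, 1, 0, 0))


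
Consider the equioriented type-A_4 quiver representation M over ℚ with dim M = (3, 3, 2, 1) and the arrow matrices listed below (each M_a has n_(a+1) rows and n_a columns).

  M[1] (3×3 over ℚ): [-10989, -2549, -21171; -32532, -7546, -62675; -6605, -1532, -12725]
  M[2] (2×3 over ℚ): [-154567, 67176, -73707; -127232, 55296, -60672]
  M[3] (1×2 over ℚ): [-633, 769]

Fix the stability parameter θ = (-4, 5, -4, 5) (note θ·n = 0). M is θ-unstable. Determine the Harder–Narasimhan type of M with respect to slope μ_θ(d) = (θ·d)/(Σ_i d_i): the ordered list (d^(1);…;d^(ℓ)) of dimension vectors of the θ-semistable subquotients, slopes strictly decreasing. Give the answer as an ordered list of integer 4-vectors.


Barcode: M ≅ I[1,2]^2, I[1,4], I[3,3]. HN layers by μ_θ (3 steps, strictly decreasing):
  μ^(1)=5; μ^(2)=1/2; μ^(3)=-4

((0, 2, 0, 1); (0, 1, 1, 0); (3, 0, 1, 0))


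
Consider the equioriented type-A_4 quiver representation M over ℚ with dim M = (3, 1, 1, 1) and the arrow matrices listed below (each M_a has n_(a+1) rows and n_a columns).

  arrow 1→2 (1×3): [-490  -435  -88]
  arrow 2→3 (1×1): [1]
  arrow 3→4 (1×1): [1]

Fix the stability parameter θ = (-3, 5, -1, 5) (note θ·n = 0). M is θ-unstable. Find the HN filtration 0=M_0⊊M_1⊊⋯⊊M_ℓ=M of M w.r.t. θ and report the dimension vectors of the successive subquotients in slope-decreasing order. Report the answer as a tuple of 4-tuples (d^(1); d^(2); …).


Barcode: M ≅ I[1,1]^2, I[1,4]. HN layers by μ_θ (3 steps, strictly decreasing):
  μ^(1)=5; μ^(2)=2; μ^(3)=-3

((0, 0, 0, 1); (0, 1, 1, 0); (3, 0, 0, 0))


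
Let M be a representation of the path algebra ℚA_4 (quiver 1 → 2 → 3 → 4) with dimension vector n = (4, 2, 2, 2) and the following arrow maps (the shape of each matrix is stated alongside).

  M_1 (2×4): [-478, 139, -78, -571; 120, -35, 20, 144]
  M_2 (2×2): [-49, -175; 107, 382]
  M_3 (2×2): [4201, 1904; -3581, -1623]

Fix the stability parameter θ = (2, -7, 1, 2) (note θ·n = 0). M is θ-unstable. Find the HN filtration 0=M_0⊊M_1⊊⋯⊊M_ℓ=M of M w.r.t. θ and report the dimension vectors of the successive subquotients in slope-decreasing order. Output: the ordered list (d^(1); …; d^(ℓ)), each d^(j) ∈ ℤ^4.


Via rank(M_{q-1}∘⋯∘M_p): M ≅ I[1,1]^2, I[1,4]^2.
μ_θ-semistable layers: μ^(1)=2; μ^(2)=1; μ^(3)=-5/2

((2, 0, 0, 2); (0, 0, 2, 0); (2, 2, 0, 0))


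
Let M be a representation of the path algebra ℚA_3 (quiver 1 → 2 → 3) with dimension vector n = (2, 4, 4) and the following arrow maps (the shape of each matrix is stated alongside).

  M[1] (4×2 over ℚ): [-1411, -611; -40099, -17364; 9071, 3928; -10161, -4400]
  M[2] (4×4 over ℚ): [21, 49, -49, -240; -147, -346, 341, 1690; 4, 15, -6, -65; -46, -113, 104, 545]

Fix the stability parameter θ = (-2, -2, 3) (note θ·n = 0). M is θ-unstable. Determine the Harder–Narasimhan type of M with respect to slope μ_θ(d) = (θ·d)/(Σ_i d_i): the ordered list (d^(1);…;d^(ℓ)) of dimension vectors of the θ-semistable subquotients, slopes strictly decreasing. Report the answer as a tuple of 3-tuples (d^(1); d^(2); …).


Interval decomposition of M: I[1,3]^2, I[2,2], I[2,3], I[3,3].
HN type (ℓ=2): μ^(1)=3; μ^(2)=-2

((0, 0, 4); (2, 4, 0))


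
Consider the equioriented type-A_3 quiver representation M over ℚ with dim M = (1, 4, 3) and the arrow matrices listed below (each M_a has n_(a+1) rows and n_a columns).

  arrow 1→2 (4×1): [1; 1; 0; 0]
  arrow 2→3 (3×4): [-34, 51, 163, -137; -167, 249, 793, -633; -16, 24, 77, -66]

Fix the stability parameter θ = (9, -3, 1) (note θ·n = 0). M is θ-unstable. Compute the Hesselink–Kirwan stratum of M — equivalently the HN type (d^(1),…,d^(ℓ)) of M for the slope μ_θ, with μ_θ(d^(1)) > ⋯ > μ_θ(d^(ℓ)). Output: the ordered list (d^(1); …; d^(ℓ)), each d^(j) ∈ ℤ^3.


Interval decomposition of M: I[1,3], I[2,2], I[2,3]^2.
HN type (ℓ=3): μ^(1)=7/3; μ^(2)=1; μ^(3)=-3

((1, 1, 1); (0, 0, 2); (0, 3, 0))


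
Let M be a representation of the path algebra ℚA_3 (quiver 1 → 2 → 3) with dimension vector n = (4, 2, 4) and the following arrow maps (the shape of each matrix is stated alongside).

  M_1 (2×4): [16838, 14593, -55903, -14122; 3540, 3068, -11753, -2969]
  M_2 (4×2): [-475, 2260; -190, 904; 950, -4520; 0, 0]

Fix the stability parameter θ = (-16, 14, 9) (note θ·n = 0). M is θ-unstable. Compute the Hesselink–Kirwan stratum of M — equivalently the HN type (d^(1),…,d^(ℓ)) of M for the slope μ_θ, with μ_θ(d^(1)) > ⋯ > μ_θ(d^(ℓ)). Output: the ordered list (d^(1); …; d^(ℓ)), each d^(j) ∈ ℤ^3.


Interval decomposition of M: I[1,1]^2, I[1,2], I[1,3], I[3,3]^3.
HN type (ℓ=4): μ^(1)=14; μ^(2)=23/2; μ^(3)=9; μ^(4)=-16

((0, 1, 0); (0, 1, 1); (0, 0, 3); (4, 0, 0))


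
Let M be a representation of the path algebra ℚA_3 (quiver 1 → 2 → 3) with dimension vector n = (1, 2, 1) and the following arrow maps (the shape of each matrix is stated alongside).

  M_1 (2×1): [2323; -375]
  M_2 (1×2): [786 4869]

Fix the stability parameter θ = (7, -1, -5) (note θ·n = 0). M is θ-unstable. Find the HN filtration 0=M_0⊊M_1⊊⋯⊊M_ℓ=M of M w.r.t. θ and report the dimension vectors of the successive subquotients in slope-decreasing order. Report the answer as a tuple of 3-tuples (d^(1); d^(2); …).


Barcode: M ≅ I[1,3], I[2,2]. HN layers by μ_θ (2 steps, strictly decreasing):
  μ^(1)=1/3; μ^(2)=-1

((1, 1, 1); (0, 1, 0))


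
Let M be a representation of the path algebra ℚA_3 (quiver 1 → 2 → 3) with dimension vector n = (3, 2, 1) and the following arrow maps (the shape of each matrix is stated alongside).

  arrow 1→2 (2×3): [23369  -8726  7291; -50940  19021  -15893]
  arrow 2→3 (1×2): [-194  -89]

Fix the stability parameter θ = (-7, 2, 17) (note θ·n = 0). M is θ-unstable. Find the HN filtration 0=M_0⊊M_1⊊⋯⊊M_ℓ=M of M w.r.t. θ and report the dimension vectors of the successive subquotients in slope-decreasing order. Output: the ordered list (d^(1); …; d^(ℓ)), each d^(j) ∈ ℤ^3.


Interval decomposition of M: I[1,1], I[1,2], I[1,3].
HN type (ℓ=3): μ^(1)=17; μ^(2)=2; μ^(3)=-7

((0, 0, 1); (0, 2, 0); (3, 0, 0))


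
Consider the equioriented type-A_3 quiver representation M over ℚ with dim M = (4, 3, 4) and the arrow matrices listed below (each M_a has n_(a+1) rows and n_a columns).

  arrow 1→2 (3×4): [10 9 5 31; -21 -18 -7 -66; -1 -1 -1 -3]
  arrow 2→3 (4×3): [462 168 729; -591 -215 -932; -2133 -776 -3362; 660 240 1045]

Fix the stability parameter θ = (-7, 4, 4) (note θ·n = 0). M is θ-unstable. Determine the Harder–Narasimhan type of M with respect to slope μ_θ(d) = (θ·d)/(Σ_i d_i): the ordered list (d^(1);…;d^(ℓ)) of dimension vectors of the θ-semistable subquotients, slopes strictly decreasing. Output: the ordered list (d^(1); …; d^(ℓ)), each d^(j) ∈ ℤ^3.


Via rank(M_{q-1}∘⋯∘M_p): M ≅ I[1,1], I[1,3]^3, I[3,3].
μ_θ-semistable layers: μ^(1)=4; μ^(2)=-7

((0, 3, 4); (4, 0, 0))


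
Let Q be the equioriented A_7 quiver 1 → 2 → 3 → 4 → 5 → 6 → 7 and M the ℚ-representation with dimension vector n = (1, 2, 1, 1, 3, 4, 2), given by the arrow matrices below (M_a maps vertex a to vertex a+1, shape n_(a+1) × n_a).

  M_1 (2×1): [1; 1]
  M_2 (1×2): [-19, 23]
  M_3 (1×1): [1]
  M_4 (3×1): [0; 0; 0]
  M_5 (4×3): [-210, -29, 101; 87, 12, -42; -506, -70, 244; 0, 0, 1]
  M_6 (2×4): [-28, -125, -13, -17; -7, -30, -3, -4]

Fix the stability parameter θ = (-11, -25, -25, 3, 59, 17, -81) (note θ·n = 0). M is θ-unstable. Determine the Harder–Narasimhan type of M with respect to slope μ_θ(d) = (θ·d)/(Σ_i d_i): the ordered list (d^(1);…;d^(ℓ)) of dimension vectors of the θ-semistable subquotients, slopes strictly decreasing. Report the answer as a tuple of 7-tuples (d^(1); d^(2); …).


Via rank(M_{q-1}∘⋯∘M_p): M ≅ I[1,4], I[2,2], I[5,6], I[5,7]^2, I[6,6].
μ_θ-semistable layers: μ^(1)=38; μ^(2)=17; μ^(3)=3; μ^(4)=-5/3; μ^(5)=-61/3; μ^(6)=-25

((0, 0, 0, 0, 1, 1, 0); (0, 0, 0, 0, 0, 1, 0); (0, 0, 0, 1, 0, 0, 0); (0, 0, 0, 0, 2, 2, 2); (1, 1, 1, 0, 0, 0, 0); (0, 1, 0, 0, 0, 0, 0))


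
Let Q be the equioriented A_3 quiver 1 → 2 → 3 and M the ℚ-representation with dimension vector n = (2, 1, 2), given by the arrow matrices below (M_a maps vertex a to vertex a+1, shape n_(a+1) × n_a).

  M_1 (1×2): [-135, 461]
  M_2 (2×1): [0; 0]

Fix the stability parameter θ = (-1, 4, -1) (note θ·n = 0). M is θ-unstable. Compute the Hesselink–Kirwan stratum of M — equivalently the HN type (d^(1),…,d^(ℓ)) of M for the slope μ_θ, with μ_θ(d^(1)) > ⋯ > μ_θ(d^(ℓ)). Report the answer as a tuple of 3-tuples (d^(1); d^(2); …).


Interval decomposition of M: I[1,1], I[1,2], I[3,3]^2.
HN type (ℓ=2): μ^(1)=4; μ^(2)=-1

((0, 1, 0); (2, 0, 2))


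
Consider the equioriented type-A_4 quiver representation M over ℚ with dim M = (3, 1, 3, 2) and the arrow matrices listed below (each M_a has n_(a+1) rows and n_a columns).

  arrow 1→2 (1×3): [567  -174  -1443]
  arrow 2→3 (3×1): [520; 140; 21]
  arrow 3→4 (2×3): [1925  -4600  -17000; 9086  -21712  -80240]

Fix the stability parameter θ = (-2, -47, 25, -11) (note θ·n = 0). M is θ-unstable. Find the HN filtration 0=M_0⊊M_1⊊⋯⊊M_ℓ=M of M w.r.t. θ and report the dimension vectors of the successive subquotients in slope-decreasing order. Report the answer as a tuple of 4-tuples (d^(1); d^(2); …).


Via rank(M_{q-1}∘⋯∘M_p): M ≅ I[1,1]^2, I[1,3], I[3,3], I[3,4], I[4,4].
μ_θ-semistable layers: μ^(1)=25; μ^(2)=7; μ^(3)=-2; μ^(4)=-11; μ^(5)=-49/2

((0, 0, 2, 0); (0, 0, 1, 1); (2, 0, 0, 0); (0, 0, 0, 1); (1, 1, 0, 0))


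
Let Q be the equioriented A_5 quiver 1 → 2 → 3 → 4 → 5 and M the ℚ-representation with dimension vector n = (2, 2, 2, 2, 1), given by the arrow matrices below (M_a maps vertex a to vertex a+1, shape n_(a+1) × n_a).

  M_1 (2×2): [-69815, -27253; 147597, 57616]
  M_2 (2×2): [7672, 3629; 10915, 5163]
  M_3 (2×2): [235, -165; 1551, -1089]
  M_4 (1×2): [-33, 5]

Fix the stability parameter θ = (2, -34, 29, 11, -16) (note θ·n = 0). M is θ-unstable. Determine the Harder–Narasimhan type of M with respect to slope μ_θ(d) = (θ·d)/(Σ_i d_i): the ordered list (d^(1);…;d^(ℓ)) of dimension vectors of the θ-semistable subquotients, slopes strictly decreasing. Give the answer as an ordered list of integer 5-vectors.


Interval decomposition of M: I[1,3], I[1,4], I[4,5].
HN type (ℓ=4): μ^(1)=29; μ^(2)=20; μ^(3)=-5/2; μ^(4)=-16

((0, 0, 1, 0, 0); (0, 0, 1, 1, 0); (0, 0, 0, 1, 1); (2, 2, 0, 0, 0))


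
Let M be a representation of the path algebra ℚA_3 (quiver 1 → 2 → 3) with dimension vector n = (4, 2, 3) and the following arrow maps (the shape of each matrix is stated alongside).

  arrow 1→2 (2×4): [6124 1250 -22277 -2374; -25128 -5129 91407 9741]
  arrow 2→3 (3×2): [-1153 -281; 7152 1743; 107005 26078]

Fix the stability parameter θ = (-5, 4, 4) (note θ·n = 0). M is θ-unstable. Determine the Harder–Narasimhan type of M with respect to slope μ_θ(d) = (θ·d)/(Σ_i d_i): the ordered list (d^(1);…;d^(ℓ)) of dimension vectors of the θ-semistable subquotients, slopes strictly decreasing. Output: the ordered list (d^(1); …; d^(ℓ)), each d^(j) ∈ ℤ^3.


Interval decomposition of M: I[1,1]^2, I[1,3]^2, I[3,3].
HN type (ℓ=2): μ^(1)=4; μ^(2)=-5

((0, 2, 3); (4, 0, 0))


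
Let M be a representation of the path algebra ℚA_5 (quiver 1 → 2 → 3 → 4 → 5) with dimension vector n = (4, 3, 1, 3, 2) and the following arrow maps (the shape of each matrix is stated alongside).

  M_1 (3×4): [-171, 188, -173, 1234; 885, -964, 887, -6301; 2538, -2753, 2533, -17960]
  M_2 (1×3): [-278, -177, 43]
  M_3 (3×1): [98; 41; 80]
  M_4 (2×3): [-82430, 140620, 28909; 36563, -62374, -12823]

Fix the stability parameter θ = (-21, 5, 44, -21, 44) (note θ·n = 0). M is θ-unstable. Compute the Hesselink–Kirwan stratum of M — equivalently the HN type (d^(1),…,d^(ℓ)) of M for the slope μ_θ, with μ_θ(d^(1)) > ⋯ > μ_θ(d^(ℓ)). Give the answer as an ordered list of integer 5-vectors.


Barcode: M ≅ I[1,1], I[1,2]^2, I[1,4], I[4,5]^2. HN layers by μ_θ (4 steps, strictly decreasing):
  μ^(1)=44; μ^(2)=23/2; μ^(3)=5; μ^(4)=-21

((0, 0, 0, 0, 2); (0, 0, 1, 1, 0); (0, 3, 0, 0, 0); (4, 0, 0, 2, 0))


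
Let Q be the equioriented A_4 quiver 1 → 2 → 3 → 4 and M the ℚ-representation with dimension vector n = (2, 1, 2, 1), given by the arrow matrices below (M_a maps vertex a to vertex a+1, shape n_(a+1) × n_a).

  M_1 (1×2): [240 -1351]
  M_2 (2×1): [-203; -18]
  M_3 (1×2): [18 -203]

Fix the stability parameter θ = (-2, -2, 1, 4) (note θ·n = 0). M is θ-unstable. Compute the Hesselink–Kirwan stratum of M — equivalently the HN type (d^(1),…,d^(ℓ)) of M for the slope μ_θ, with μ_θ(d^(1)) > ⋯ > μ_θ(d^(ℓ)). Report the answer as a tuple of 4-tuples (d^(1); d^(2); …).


Interval decomposition of M: I[1,1], I[1,3], I[3,4].
HN type (ℓ=3): μ^(1)=4; μ^(2)=1; μ^(3)=-2

((0, 0, 0, 1); (0, 0, 2, 0); (2, 1, 0, 0))


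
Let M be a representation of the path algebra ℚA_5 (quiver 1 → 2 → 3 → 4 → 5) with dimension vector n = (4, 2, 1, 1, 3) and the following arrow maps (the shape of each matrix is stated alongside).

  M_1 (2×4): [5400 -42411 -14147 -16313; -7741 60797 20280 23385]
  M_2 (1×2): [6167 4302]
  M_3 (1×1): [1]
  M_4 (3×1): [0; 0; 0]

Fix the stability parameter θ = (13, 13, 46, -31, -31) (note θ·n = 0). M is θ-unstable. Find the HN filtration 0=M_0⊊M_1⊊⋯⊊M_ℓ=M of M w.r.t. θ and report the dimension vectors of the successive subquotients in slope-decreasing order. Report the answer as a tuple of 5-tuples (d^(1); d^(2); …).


Via rank(M_{q-1}∘⋯∘M_p): M ≅ I[1,1]^2, I[1,2], I[1,4], I[5,5]^3.
μ_θ-semistable layers: μ^(1)=13; μ^(2)=41/4; μ^(3)=-31

((3, 1, 0, 0, 0); (1, 1, 1, 1, 0); (0, 0, 0, 0, 3))


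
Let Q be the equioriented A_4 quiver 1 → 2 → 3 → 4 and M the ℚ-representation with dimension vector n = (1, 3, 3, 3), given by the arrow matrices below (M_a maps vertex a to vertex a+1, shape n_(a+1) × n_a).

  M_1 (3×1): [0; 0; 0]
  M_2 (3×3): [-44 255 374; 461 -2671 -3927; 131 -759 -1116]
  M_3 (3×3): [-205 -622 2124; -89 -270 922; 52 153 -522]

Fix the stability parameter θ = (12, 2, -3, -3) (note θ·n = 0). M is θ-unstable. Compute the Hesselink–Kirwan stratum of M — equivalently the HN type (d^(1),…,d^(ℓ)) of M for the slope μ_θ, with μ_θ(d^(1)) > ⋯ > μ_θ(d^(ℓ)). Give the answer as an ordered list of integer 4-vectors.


Barcode: M ≅ I[1,1], I[2,4]^3. HN layers by μ_θ (2 steps, strictly decreasing):
  μ^(1)=12; μ^(2)=-4/3

((1, 0, 0, 0); (0, 3, 3, 3))


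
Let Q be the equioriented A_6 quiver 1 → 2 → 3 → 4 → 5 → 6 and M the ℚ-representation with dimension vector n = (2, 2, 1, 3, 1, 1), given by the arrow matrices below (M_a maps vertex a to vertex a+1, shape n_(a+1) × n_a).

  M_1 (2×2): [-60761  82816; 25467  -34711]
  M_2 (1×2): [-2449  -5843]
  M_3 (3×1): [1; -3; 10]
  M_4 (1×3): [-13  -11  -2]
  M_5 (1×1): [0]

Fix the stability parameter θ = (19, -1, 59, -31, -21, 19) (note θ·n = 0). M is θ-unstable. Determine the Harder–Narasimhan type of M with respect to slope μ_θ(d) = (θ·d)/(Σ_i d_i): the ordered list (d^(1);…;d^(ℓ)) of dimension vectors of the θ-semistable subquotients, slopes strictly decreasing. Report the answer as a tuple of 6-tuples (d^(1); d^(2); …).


Via rank(M_{q-1}∘⋯∘M_p): M ≅ I[1,2], I[1,4], I[4,4], I[4,5], I[6,6].
μ_θ-semistable layers: μ^(1)=19; μ^(2)=14; μ^(3)=9; μ^(4)=-21; μ^(5)=-31

((0, 0, 0, 0, 0, 1); (0, 0, 1, 1, 0, 0); (2, 2, 0, 0, 0, 0); (0, 0, 0, 0, 1, 0); (0, 0, 0, 2, 0, 0))


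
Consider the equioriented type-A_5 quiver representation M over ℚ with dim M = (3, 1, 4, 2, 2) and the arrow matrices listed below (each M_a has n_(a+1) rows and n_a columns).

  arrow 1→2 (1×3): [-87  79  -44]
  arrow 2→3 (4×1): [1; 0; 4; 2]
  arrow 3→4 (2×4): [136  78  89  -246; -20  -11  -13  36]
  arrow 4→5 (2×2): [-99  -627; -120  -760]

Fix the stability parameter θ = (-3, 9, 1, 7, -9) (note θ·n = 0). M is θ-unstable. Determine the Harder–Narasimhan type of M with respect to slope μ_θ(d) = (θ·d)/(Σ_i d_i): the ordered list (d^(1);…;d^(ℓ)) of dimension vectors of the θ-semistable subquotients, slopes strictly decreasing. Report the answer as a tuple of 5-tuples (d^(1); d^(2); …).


Interval decomposition of M: I[1,1]^2, I[1,3], I[3,3], I[3,4], I[3,5], I[5,5].
HN type (ℓ=6): μ^(1)=7; μ^(2)=5; μ^(3)=1; μ^(4)=-1/3; μ^(5)=-3; μ^(6)=-9

((0, 0, 0, 1, 0); (0, 1, 1, 0, 0); (0, 0, 2, 0, 0); (0, 0, 1, 1, 1); (3, 0, 0, 0, 0); (0, 0, 0, 0, 1))


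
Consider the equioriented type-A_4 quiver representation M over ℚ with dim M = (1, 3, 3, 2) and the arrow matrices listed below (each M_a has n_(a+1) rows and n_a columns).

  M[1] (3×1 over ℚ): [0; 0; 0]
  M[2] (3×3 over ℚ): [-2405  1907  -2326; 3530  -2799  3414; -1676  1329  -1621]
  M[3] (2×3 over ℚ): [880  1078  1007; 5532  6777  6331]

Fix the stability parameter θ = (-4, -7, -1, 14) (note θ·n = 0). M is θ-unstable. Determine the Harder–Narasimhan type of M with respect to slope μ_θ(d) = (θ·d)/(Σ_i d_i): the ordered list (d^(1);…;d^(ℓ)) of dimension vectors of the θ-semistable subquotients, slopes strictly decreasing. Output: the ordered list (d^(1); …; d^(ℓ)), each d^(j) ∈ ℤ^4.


Interval decomposition of M: I[1,1], I[2,3], I[2,4]^2.
HN type (ℓ=4): μ^(1)=14; μ^(2)=-1; μ^(3)=-4; μ^(4)=-7

((0, 0, 0, 2); (0, 0, 3, 0); (1, 0, 0, 0); (0, 3, 0, 0))


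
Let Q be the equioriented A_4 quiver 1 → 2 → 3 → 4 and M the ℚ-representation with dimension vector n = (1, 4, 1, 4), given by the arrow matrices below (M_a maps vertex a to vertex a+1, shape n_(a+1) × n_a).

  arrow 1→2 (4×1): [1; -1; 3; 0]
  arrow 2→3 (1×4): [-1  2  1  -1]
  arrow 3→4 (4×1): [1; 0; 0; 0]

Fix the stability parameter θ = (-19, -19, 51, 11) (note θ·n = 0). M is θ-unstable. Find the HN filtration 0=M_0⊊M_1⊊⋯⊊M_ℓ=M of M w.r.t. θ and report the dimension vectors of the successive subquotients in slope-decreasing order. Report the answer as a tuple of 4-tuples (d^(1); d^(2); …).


Via rank(M_{q-1}∘⋯∘M_p): M ≅ I[1,2], I[2,2]^2, I[2,4], I[4,4]^3.
μ_θ-semistable layers: μ^(1)=31; μ^(2)=11; μ^(3)=-19

((0, 0, 1, 1); (0, 0, 0, 3); (1, 4, 0, 0))


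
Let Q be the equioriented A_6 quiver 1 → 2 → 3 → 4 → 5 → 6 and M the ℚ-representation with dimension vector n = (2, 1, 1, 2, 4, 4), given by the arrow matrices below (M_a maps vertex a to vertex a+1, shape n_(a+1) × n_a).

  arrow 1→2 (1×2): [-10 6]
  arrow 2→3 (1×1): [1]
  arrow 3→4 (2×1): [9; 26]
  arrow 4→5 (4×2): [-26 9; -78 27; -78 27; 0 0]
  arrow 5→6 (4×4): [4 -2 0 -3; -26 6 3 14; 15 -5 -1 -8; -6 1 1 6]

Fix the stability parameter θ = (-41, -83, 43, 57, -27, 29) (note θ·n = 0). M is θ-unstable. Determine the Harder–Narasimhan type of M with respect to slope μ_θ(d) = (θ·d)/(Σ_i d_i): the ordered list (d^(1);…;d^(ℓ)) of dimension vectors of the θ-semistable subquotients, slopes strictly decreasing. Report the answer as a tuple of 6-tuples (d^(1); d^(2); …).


Interval decomposition of M: I[1,1], I[1,4], I[4,6], I[5,6]^3.
HN type (ℓ=7): μ^(1)=57; μ^(2)=43; μ^(3)=29; μ^(4)=15; μ^(5)=-27; μ^(6)=-41; μ^(7)=-62

((0, 0, 0, 1, 0, 0); (0, 0, 1, 0, 0, 0); (0, 0, 0, 0, 0, 4); (0, 0, 0, 1, 1, 0); (0, 0, 0, 0, 3, 0); (1, 0, 0, 0, 0, 0); (1, 1, 0, 0, 0, 0))


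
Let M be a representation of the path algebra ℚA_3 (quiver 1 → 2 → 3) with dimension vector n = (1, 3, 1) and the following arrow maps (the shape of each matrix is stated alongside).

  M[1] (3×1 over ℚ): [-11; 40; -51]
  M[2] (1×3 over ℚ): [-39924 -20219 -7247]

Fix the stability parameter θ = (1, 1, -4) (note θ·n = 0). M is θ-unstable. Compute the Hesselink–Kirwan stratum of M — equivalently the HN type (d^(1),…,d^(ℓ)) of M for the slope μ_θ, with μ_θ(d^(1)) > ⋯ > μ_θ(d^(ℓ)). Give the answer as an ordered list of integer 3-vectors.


Interval decomposition of M: I[1,3], I[2,2]^2.
HN type (ℓ=2): μ^(1)=1; μ^(2)=-2/3

((0, 2, 0); (1, 1, 1))


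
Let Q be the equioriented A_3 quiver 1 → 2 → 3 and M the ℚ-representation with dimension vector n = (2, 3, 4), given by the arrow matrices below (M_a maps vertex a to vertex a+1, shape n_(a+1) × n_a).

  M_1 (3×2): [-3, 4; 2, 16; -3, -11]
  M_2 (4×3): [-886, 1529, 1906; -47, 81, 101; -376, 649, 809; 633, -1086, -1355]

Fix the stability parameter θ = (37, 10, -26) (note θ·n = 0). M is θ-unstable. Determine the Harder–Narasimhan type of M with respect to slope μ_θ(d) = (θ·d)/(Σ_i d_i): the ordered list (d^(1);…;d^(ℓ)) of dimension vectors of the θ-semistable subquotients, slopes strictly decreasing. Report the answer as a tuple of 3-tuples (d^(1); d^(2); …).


Via rank(M_{q-1}∘⋯∘M_p): M ≅ I[1,3]^2, I[2,3], I[3,3].
μ_θ-semistable layers: μ^(1)=7; μ^(2)=-8; μ^(3)=-26

((2, 2, 2); (0, 1, 1); (0, 0, 1))


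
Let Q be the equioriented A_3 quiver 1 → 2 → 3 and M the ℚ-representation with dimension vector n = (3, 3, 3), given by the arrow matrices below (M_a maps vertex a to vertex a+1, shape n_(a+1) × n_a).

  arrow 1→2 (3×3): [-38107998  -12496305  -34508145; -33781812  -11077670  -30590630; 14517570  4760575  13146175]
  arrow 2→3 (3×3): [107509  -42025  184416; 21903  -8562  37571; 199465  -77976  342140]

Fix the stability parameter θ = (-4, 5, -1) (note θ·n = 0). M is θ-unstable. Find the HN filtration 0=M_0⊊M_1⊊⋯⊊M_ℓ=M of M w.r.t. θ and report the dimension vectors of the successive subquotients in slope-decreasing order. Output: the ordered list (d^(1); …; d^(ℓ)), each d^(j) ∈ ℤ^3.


Barcode: M ≅ I[1,1]^2, I[1,3], I[2,3]^2. HN layers by μ_θ (2 steps, strictly decreasing):
  μ^(1)=2; μ^(2)=-4

((0, 3, 3); (3, 0, 0))


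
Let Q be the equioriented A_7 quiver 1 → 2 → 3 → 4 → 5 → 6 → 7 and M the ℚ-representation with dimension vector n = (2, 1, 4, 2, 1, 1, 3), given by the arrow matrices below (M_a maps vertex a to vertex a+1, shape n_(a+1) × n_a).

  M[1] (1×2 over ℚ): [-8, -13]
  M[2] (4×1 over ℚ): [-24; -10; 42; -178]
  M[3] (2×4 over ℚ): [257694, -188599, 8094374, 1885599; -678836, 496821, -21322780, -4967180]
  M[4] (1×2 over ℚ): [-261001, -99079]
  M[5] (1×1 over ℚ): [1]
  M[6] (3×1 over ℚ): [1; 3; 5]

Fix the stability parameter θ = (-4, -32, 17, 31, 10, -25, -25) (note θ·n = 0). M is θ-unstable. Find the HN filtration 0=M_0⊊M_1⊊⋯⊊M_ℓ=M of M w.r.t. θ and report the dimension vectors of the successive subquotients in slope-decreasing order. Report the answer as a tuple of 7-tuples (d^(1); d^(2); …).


Via rank(M_{q-1}∘⋯∘M_p): M ≅ I[1,1], I[1,7], I[3,3]^2, I[3,4], I[7,7]^2.
μ_θ-semistable layers: μ^(1)=31; μ^(2)=17; μ^(3)=8/5; μ^(4)=-4; μ^(5)=-18; μ^(6)=-25

((0, 0, 0, 1, 0, 0, 0); (0, 0, 3, 0, 0, 0, 0); (0, 0, 1, 1, 1, 1, 1); (1, 0, 0, 0, 0, 0, 0); (1, 1, 0, 0, 0, 0, 0); (0, 0, 0, 0, 0, 0, 2))


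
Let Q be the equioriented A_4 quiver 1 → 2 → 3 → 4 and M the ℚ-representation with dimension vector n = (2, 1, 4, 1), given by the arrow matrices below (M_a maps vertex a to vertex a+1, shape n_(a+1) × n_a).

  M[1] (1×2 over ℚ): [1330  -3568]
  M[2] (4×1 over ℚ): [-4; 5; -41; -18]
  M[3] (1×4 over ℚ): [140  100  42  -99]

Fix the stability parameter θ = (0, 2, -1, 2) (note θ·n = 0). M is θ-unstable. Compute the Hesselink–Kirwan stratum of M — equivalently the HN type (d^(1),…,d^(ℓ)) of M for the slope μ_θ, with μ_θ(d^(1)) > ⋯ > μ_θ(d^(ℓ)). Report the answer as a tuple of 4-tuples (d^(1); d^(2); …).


Barcode: M ≅ I[1,1], I[1,3], I[3,3]^2, I[3,4]. HN layers by μ_θ (4 steps, strictly decreasing):
  μ^(1)=2; μ^(2)=1/2; μ^(3)=0; μ^(4)=-1

((0, 0, 0, 1); (0, 1, 1, 0); (2, 0, 0, 0); (0, 0, 3, 0))


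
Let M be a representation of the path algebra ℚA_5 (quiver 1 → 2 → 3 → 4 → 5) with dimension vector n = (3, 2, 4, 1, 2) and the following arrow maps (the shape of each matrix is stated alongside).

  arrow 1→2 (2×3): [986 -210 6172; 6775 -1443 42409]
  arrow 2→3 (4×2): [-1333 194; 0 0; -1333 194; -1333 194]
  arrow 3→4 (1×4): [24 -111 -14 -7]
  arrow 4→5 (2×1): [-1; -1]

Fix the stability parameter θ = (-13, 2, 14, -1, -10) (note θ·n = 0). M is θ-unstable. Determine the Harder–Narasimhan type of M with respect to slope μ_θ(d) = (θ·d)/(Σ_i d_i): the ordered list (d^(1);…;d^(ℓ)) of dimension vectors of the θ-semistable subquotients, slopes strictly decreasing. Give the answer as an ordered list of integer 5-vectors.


Via rank(M_{q-1}∘⋯∘M_p): M ≅ I[1,1], I[1,2], I[1,5], I[3,3]^3, I[5,5].
μ_θ-semistable layers: μ^(1)=14; μ^(2)=2; μ^(3)=5/4; μ^(4)=-10; μ^(5)=-13

((0, 0, 3, 0, 0); (0, 1, 0, 0, 0); (0, 1, 1, 1, 1); (0, 0, 0, 0, 1); (3, 0, 0, 0, 0))


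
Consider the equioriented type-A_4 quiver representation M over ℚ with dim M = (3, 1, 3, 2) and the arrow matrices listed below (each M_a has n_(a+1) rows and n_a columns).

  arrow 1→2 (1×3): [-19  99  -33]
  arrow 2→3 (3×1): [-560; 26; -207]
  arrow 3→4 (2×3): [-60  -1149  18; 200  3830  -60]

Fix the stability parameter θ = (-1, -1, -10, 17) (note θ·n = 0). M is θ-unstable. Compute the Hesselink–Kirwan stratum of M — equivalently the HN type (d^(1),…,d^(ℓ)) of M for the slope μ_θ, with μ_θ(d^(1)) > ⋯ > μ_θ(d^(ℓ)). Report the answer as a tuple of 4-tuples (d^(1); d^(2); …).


Barcode: M ≅ I[1,1]^2, I[1,3], I[3,3], I[3,4], I[4,4]. HN layers by μ_θ (4 steps, strictly decreasing):
  μ^(1)=17; μ^(2)=-1; μ^(3)=-4; μ^(4)=-10

((0, 0, 0, 2); (2, 0, 0, 0); (1, 1, 1, 0); (0, 0, 2, 0))


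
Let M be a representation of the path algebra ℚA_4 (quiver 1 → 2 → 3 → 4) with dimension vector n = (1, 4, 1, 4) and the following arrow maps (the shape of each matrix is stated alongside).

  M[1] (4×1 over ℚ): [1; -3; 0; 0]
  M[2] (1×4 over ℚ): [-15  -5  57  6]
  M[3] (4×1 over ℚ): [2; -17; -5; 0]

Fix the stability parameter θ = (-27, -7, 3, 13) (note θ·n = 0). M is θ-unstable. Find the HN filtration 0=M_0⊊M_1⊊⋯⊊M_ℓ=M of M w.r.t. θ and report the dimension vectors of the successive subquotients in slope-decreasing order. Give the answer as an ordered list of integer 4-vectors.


Interval decomposition of M: I[1,2], I[2,2]^2, I[2,4], I[4,4]^3.
HN type (ℓ=4): μ^(1)=13; μ^(2)=3; μ^(3)=-7; μ^(4)=-27

((0, 0, 0, 4); (0, 0, 1, 0); (0, 4, 0, 0); (1, 0, 0, 0))


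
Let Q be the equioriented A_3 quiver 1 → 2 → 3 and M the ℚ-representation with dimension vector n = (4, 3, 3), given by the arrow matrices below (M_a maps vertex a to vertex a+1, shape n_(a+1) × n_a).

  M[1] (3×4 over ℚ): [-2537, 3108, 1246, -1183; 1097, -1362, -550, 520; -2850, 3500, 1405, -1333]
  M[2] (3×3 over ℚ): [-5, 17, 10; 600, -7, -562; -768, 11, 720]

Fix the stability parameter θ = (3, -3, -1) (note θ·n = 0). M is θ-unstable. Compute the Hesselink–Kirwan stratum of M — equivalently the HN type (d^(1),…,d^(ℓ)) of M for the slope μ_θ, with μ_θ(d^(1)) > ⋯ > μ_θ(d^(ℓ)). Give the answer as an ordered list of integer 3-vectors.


Barcode: M ≅ I[1,1], I[1,3]^3. HN layers by μ_θ (2 steps, strictly decreasing):
  μ^(1)=3; μ^(2)=-1/3

((1, 0, 0); (3, 3, 3))


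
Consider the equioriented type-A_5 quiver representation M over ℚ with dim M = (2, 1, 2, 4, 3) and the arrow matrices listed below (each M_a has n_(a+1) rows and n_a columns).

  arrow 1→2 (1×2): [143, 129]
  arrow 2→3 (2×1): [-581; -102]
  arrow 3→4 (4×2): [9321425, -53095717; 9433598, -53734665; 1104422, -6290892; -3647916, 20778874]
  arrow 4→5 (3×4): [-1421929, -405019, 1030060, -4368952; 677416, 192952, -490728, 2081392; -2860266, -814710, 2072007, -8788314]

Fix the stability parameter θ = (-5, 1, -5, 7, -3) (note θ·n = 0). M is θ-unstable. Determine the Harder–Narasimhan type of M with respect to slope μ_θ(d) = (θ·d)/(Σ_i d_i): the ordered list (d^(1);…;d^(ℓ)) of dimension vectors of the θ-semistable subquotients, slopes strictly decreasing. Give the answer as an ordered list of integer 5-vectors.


Interval decomposition of M: I[1,1], I[1,5], I[3,4], I[4,4], I[4,5], I[5,5].
HN type (ℓ=5): μ^(1)=7; μ^(2)=2; μ^(3)=-2; μ^(4)=-3; μ^(5)=-5

((0, 0, 0, 2, 0); (0, 0, 0, 2, 2); (0, 1, 1, 0, 0); (0, 0, 0, 0, 1); (2, 0, 1, 0, 0))


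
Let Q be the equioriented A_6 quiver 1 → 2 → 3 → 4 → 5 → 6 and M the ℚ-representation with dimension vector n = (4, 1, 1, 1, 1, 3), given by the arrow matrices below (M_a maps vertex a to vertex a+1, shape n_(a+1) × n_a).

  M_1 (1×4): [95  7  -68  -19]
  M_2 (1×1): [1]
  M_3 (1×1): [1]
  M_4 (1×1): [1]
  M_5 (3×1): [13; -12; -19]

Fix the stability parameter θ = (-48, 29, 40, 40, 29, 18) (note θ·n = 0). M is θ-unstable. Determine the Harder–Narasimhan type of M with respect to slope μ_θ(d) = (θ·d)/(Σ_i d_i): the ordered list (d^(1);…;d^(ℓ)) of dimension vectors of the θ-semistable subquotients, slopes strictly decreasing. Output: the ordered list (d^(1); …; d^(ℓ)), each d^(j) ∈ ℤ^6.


Via rank(M_{q-1}∘⋯∘M_p): M ≅ I[1,1]^3, I[1,6], I[6,6]^2.
μ_θ-semistable layers: μ^(1)=127/4; μ^(2)=29; μ^(3)=18; μ^(4)=-48

((0, 0, 1, 1, 1, 1); (0, 1, 0, 0, 0, 0); (0, 0, 0, 0, 0, 2); (4, 0, 0, 0, 0, 0))


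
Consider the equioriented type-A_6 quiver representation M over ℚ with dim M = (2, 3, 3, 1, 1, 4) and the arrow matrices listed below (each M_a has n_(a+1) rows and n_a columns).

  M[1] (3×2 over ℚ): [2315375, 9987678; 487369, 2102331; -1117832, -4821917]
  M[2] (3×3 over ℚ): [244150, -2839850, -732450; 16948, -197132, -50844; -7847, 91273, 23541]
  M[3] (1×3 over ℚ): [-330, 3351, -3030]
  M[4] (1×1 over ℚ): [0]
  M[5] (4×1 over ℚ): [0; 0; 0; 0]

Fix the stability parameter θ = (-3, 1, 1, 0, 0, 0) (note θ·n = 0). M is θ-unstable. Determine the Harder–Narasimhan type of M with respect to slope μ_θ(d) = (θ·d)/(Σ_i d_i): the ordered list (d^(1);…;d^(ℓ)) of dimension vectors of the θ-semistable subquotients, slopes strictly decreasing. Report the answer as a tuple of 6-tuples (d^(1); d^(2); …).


Via rank(M_{q-1}∘⋯∘M_p): M ≅ I[1,2]^2, I[2,4], I[3,3]^2, I[5,5], I[6,6]^4.
μ_θ-semistable layers: μ^(1)=1; μ^(2)=2/3; μ^(3)=0; μ^(4)=-3

((0, 2, 2, 0, 0, 0); (0, 1, 1, 1, 0, 0); (0, 0, 0, 0, 1, 4); (2, 0, 0, 0, 0, 0))


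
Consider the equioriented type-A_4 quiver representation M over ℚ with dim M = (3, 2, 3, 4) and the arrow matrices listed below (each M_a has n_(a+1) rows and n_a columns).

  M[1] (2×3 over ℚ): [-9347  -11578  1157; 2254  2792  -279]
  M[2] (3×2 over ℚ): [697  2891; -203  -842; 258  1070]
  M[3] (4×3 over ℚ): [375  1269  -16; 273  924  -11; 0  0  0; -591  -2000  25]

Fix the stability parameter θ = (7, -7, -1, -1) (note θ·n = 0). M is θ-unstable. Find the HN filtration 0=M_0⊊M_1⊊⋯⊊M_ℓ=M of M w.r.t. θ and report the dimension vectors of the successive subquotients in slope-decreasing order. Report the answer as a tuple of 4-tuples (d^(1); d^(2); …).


Interval decomposition of M: I[1,1], I[1,4]^2, I[3,3], I[4,4]^2.
HN type (ℓ=3): μ^(1)=7; μ^(2)=-1/2; μ^(3)=-1

((1, 0, 0, 0); (2, 2, 2, 2); (0, 0, 1, 2))


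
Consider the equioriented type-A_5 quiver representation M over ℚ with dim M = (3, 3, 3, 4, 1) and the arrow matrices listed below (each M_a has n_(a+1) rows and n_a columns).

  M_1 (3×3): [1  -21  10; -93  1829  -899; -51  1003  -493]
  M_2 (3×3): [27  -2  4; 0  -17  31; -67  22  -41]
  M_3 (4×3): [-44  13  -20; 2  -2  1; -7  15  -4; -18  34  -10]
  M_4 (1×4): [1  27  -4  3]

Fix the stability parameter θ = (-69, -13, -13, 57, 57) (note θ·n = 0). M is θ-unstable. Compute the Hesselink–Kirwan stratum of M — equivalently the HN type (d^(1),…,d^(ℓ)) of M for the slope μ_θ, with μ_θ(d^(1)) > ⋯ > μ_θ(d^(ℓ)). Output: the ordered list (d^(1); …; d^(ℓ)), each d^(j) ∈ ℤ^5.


Barcode: M ≅ I[1,1], I[1,4], I[1,5], I[2,4], I[4,4]. HN layers by μ_θ (3 steps, strictly decreasing):
  μ^(1)=57; μ^(2)=-13; μ^(3)=-69

((0, 0, 0, 4, 1); (0, 3, 3, 0, 0); (3, 0, 0, 0, 0))


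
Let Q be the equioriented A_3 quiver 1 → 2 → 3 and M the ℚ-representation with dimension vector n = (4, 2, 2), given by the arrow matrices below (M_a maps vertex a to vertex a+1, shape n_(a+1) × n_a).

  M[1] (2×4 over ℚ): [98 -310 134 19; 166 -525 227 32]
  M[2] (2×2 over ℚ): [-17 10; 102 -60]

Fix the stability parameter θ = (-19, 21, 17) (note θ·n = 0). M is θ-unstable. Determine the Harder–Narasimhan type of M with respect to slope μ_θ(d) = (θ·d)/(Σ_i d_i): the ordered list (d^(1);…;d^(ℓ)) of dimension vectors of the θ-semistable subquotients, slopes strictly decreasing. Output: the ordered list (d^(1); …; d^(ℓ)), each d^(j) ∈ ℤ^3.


Barcode: M ≅ I[1,1]^2, I[1,2], I[1,3], I[3,3]. HN layers by μ_θ (4 steps, strictly decreasing):
  μ^(1)=21; μ^(2)=19; μ^(3)=17; μ^(4)=-19

((0, 1, 0); (0, 1, 1); (0, 0, 1); (4, 0, 0))


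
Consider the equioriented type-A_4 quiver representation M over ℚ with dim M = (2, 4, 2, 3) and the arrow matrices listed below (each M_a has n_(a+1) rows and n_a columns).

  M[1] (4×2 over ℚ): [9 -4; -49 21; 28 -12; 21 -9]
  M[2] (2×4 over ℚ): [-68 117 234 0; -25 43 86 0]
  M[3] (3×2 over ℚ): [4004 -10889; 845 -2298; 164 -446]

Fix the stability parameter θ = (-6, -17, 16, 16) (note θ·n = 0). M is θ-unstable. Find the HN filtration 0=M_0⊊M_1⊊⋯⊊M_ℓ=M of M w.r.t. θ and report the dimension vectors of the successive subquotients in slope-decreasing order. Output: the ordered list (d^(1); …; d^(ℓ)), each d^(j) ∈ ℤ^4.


Interval decomposition of M: I[1,4]^2, I[2,2]^2, I[4,4].
HN type (ℓ=3): μ^(1)=16; μ^(2)=-23/2; μ^(3)=-17

((0, 0, 2, 3); (2, 2, 0, 0); (0, 2, 0, 0))


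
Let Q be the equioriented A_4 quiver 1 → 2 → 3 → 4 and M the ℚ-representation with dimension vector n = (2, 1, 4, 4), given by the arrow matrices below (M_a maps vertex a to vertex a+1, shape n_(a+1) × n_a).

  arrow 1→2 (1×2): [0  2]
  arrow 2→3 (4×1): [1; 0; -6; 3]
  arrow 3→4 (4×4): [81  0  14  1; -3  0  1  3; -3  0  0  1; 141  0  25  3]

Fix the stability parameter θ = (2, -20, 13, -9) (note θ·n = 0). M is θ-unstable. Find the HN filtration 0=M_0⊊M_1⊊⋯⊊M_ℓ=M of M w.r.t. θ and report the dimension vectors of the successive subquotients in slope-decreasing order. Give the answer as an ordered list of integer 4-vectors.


Interval decomposition of M: I[1,1], I[1,3], I[3,3], I[3,4]^2, I[4,4]^2.
HN type (ℓ=3): μ^(1)=13; μ^(2)=2; μ^(3)=-9

((0, 0, 2, 0); (1, 0, 2, 2); (1, 1, 0, 2))
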